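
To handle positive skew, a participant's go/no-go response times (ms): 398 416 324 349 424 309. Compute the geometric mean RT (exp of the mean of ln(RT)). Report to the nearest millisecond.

ln(RT): 5.9865, 6.0307, 5.7807, 5.8551, 6.0497, 5.7333
Mean ln(RT) = 35.4360/6 = 5.90600
Geometric mean = exp(5.90600) = 367.24 ms

367 ms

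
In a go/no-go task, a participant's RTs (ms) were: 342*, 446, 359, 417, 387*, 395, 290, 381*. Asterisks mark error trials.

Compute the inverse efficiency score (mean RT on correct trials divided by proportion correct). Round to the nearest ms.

Correct trials (n=5): 446, 359, 417, 395, 290
Mean correct RT = 1907/5 = 381.4000 ms
Proportion correct = 5/8
IES = 381.4000 / (5/8) = 610.240 ms

610 ms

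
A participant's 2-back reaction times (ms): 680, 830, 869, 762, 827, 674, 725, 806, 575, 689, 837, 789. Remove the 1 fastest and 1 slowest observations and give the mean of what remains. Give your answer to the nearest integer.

762 ms

Sorted: 575, 674, 680, 689, 725, 762, 789, 806, 827, 830, 837, 869
Drop lowest 1 (575) and highest 1 (869)
Remaining (n=10): Σ = 7619, mean = 7619/10 = 761.900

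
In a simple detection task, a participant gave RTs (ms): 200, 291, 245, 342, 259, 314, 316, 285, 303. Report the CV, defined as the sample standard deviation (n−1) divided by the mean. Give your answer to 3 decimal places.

n = 9, Σ = 2555, M = 283.8889
Σ(x−M)² = 14900.889; s = √(14900.889/8) = 43.1580
CV = 43.1580 / 283.8889 = 0.15202

0.152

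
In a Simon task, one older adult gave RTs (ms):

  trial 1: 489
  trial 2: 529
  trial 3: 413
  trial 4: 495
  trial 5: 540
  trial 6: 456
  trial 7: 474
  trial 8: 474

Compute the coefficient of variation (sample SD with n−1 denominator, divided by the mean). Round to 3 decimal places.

n = 8, Σ = 3870, M = 483.7500
Σ(x−M)² = 11331.500; s = √(11331.500/7) = 40.2341
CV = 40.2341 / 483.7500 = 0.08317

0.083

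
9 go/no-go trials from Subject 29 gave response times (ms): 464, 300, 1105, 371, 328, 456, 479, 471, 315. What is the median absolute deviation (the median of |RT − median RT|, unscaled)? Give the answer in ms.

Sorted: 300, 315, 328, 371, 456, 464, 471, 479, 1105 → median = 456
|x − 456|: 8, 156, 649, 85, 128, 0, 23, 15, 141
Sorted deviations: 0, 8, 15, 23, 85, 128, 141, 156, 649 → MAD = 85

85 ms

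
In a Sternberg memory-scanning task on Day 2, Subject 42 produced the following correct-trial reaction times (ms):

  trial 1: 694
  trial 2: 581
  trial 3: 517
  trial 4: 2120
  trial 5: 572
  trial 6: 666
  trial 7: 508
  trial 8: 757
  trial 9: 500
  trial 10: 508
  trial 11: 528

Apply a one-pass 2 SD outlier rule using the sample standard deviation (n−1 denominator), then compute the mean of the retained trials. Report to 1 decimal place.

n = 11, ΣRT = 7951, M = 722.818
Σ(x−M)² = 2222459.64; s = √(2222459.64/10) = 471.430
Cutoffs: 722.818 ± 2·471.430 → [-220.0, 1665.7]
Outside: 2120 → excluded.
Retained (n=10): Σ = 5831, mean = 5831/10 = 583.100

583.1 ms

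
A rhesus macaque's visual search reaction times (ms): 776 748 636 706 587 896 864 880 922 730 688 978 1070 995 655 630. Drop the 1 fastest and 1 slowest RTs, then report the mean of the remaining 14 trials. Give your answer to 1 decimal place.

793.1 ms

Sorted: 587, 630, 636, 655, 688, 706, 730, 748, 776, 864, 880, 896, 922, 978, 995, 1070
Drop lowest 1 (587) and highest 1 (1070)
Remaining (n=14): Σ = 11104, mean = 11104/14 = 793.143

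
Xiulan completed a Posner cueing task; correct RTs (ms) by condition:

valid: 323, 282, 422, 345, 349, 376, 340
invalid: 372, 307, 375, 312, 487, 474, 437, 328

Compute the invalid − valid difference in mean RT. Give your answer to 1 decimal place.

M(valid) = 2437/7 = 348.143
M(invalid) = 3092/8 = 386.500
Difference = 386.500 − 348.143 = 38.357 ms

38.4 ms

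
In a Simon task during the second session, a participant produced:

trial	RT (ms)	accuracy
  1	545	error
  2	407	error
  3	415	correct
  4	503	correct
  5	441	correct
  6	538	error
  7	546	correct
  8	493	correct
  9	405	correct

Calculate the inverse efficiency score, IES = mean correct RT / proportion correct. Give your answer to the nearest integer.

Correct trials (n=6): 415, 503, 441, 546, 493, 405
Mean correct RT = 2803/6 = 467.1667 ms
Proportion correct = 6/9
IES = 467.1667 / (6/9) = 700.750 ms

701 ms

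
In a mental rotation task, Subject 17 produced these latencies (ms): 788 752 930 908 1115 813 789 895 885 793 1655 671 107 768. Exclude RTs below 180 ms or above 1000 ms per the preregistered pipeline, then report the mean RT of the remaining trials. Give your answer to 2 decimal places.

Excluded: 107, 1115, 1655
Retained (n=11): Σ = 8992
Mean = 8992/11 = 817.4545

817.45 ms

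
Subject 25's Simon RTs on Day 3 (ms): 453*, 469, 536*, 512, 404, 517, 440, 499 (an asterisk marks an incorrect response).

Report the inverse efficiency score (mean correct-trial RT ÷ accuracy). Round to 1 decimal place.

631.3 ms

Correct trials (n=6): 469, 512, 404, 517, 440, 499
Mean correct RT = 2841/6 = 473.5000 ms
Proportion correct = 6/8
IES = 473.5000 / (6/8) = 631.333 ms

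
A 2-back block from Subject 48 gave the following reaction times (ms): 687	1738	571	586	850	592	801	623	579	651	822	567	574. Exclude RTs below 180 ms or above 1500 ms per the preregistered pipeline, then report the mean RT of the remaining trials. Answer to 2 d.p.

658.58 ms

Excluded: 1738
Retained (n=12): Σ = 7903
Mean = 7903/12 = 658.5833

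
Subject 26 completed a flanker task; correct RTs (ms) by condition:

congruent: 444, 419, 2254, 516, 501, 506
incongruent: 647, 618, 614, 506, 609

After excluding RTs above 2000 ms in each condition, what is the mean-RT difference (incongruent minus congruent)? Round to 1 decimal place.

121.6 ms

congruent: exclude 2254
M(congruent) = 2386/5 = 477.200
M(incongruent) = 2994/5 = 598.800
Difference = 598.800 − 477.200 = 121.600 ms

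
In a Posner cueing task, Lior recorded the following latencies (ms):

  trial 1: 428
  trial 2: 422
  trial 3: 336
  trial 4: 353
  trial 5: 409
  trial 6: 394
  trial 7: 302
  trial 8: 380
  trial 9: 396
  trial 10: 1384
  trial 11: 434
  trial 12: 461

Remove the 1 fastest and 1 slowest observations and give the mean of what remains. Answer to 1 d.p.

401.3 ms

Sorted: 302, 336, 353, 380, 394, 396, 409, 422, 428, 434, 461, 1384
Drop lowest 1 (302) and highest 1 (1384)
Remaining (n=10): Σ = 4013, mean = 4013/10 = 401.300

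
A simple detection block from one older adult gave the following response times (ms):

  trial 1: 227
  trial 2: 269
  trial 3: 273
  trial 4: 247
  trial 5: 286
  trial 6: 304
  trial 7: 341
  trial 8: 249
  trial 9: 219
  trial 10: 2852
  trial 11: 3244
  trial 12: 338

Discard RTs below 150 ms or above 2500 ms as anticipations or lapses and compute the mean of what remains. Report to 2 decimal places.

Excluded: 2852, 3244
Retained (n=10): Σ = 2753
Mean = 2753/10 = 275.3000

275.30 ms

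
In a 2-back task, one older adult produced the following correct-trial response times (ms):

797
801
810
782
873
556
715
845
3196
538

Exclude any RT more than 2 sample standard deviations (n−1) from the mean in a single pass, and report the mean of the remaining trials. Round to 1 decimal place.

n = 10, ΣRT = 9913, M = 991.300
Σ(x−M)² = 5518052.10; s = √(5518052.10/9) = 783.018
Cutoffs: 991.300 ± 2·783.018 → [-574.7, 2557.3]
Outside: 3196 → excluded.
Retained (n=9): Σ = 6717, mean = 6717/9 = 746.333

746.3 ms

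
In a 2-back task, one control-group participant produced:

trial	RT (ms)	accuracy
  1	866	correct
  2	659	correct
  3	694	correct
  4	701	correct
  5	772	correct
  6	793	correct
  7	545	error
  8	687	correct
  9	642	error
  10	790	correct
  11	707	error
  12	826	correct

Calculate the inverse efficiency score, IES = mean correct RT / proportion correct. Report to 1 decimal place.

1005.6 ms

Correct trials (n=9): 866, 659, 694, 701, 772, 793, 687, 790, 826
Mean correct RT = 6788/9 = 754.2222 ms
Proportion correct = 9/12
IES = 754.2222 / (9/12) = 1005.630 ms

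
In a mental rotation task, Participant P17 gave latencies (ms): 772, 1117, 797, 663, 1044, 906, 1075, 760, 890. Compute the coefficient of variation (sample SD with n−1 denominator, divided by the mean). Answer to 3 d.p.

0.178

n = 9, Σ = 8024, M = 891.5556
Σ(x−M)² = 200706.222; s = √(200706.222/8) = 158.3928
CV = 158.3928 / 891.5556 = 0.17766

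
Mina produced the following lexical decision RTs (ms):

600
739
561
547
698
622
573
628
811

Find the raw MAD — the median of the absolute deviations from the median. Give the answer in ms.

Sorted: 547, 561, 573, 600, 622, 628, 698, 739, 811 → median = 622
|x − 622|: 22, 117, 61, 75, 76, 0, 49, 6, 189
Sorted deviations: 0, 6, 22, 49, 61, 75, 76, 117, 189 → MAD = 61

61 ms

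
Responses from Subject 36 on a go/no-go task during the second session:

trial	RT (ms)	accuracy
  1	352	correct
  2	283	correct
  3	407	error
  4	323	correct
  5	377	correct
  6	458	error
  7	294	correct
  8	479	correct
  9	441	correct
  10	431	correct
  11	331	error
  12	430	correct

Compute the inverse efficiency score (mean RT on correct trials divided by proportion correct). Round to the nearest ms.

505 ms

Correct trials (n=9): 352, 283, 323, 377, 294, 479, 441, 431, 430
Mean correct RT = 3410/9 = 378.8889 ms
Proportion correct = 9/12
IES = 378.8889 / (9/12) = 505.185 ms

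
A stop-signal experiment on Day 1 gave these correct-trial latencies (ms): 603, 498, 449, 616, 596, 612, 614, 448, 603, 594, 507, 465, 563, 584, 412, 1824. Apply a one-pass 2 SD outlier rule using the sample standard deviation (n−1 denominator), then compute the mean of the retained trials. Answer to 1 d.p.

544.3 ms

n = 16, ΣRT = 9988, M = 624.250
Σ(x−M)² = 1609585.00; s = √(1609585.00/15) = 327.575
Cutoffs: 624.250 ± 2·327.575 → [-30.9, 1279.4]
Outside: 1824 → excluded.
Retained (n=15): Σ = 8164, mean = 8164/15 = 544.267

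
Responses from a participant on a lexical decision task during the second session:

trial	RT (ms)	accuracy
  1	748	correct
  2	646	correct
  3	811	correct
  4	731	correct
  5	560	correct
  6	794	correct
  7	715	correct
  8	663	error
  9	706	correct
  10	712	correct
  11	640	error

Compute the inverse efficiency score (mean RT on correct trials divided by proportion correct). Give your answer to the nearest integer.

872 ms

Correct trials (n=9): 748, 646, 811, 731, 560, 794, 715, 706, 712
Mean correct RT = 6423/9 = 713.6667 ms
Proportion correct = 9/11
IES = 713.6667 / (9/11) = 872.259 ms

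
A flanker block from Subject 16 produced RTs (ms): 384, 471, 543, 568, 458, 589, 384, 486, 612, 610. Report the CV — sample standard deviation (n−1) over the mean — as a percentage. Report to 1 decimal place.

17.0%

n = 10, Σ = 5105, M = 510.5000
Σ(x−M)² = 67648.500; s = √(67648.500/9) = 86.6978
CV = 86.6978 / 510.5000 = 0.16983 = 16.983%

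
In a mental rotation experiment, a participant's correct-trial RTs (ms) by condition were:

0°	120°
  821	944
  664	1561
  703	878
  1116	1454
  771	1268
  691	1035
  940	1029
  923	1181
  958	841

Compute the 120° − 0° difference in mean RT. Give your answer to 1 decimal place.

M(0°) = 7587/9 = 843.000
M(120°) = 10191/9 = 1132.333
Difference = 1132.333 − 843.000 = 289.333 ms

289.3 ms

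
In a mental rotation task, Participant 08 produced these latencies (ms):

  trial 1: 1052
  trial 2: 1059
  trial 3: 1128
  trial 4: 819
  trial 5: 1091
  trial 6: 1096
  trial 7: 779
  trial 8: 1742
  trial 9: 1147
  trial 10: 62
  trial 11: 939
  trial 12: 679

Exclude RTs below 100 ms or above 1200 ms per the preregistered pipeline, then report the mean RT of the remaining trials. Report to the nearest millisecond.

979 ms

Excluded: 62, 1742
Retained (n=10): Σ = 9789
Mean = 9789/10 = 978.9000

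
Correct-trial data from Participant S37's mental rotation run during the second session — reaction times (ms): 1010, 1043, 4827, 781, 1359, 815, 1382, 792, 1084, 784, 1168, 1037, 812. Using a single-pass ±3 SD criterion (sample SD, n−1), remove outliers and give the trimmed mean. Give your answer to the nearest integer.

1006 ms

n = 13, ΣRT = 16894, M = 1299.538
Σ(x−M)² = 14000379.23; s = √(14000379.23/12) = 1080.138
Cutoffs: 1299.538 ± 3·1080.138 → [-1940.9, 4540.0]
Outside: 4827 → excluded.
Retained (n=12): Σ = 12067, mean = 12067/12 = 1005.583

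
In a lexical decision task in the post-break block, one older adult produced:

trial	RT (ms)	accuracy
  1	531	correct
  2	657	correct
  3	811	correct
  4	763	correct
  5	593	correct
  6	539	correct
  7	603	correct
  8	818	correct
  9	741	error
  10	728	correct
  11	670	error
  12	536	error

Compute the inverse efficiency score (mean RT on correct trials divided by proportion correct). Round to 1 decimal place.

895.3 ms

Correct trials (n=9): 531, 657, 811, 763, 593, 539, 603, 818, 728
Mean correct RT = 6043/9 = 671.4444 ms
Proportion correct = 9/12
IES = 671.4444 / (9/12) = 895.259 ms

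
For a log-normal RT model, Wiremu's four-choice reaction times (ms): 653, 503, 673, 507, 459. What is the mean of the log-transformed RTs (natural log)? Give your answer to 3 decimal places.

6.314

ln(RT): 6.4816, 6.2206, 6.5117, 6.2285, 6.1291
Σ ln(RT) = 31.5715
Mean = 31.5715/5 = 6.31429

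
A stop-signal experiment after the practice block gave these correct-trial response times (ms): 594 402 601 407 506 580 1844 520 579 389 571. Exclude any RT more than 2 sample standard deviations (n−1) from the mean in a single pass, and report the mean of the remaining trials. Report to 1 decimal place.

n = 11, ΣRT = 6993, M = 635.727
Σ(x−M)² = 1671424.18; s = √(1671424.18/10) = 408.831
Cutoffs: 635.727 ± 2·408.831 → [-181.9, 1453.4]
Outside: 1844 → excluded.
Retained (n=10): Σ = 5149, mean = 5149/10 = 514.900

514.9 ms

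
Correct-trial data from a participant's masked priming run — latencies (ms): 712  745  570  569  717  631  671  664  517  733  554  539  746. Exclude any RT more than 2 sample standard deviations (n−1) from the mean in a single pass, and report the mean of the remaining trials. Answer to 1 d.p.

643.7 ms

n = 13, ΣRT = 8368, M = 643.692
Σ(x−M)² = 86130.77; s = √(86130.77/12) = 84.721
Cutoffs: 643.692 ± 2·84.721 → [474.3, 813.1]
No RTs fall outside the cutoffs; all 13 retained. Mean = 8368/13 = 643.692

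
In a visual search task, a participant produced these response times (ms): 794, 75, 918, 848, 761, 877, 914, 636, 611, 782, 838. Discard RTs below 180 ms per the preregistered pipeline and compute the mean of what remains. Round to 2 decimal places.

797.90 ms

Excluded: 75
Retained (n=10): Σ = 7979
Mean = 7979/10 = 797.9000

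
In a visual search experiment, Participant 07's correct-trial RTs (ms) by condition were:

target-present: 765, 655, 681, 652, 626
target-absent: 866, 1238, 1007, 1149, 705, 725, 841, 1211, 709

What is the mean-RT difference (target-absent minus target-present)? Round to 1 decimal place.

M(target-present) = 3379/5 = 675.800
M(target-absent) = 8451/9 = 939.000
Difference = 939.000 − 675.800 = 263.200 ms

263.2 ms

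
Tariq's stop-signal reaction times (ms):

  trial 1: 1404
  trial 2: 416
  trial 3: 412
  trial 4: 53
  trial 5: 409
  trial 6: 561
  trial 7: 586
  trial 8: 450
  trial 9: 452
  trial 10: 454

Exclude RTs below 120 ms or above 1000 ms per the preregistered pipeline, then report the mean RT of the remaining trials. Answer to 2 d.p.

467.50 ms

Excluded: 53, 1404
Retained (n=8): Σ = 3740
Mean = 3740/8 = 467.5000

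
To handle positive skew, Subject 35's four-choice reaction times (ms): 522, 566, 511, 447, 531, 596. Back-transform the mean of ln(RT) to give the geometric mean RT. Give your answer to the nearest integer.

527 ms

ln(RT): 6.2577, 6.3386, 6.2364, 6.1026, 6.2748, 6.3902
Mean ln(RT) = 37.6002/6 = 6.26670
Geometric mean = exp(6.26670) = 526.74 ms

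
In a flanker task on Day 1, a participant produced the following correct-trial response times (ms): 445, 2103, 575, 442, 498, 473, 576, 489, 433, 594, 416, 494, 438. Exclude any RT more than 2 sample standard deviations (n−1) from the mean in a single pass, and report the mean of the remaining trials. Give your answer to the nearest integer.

n = 13, ΣRT = 7976, M = 613.538
Σ(x−M)² = 2444931.23; s = √(2444931.23/12) = 451.380
Cutoffs: 613.538 ± 2·451.380 → [-289.2, 1516.3]
Outside: 2103 → excluded.
Retained (n=12): Σ = 5873, mean = 5873/12 = 489.417

489 ms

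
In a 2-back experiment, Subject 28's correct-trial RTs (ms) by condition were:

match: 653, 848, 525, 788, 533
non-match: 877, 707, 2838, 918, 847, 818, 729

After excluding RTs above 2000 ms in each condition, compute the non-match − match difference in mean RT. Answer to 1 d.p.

146.6 ms

non-match: exclude 2838
M(match) = 3347/5 = 669.400
M(non-match) = 4896/6 = 816.000
Difference = 816.000 − 669.400 = 146.600 ms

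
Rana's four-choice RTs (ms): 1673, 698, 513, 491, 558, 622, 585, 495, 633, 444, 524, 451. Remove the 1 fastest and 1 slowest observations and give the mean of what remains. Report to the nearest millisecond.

557 ms

Sorted: 444, 451, 491, 495, 513, 524, 558, 585, 622, 633, 698, 1673
Drop lowest 1 (444) and highest 1 (1673)
Remaining (n=10): Σ = 5570, mean = 5570/10 = 557.000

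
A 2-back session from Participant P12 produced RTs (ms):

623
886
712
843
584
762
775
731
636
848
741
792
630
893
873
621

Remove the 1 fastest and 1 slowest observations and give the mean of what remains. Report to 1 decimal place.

Sorted: 584, 621, 623, 630, 636, 712, 731, 741, 762, 775, 792, 843, 848, 873, 886, 893
Drop lowest 1 (584) and highest 1 (893)
Remaining (n=14): Σ = 10473, mean = 10473/14 = 748.071

748.1 ms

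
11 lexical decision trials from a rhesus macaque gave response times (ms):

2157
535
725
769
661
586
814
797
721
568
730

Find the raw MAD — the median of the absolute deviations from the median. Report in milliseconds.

Sorted: 535, 568, 586, 661, 721, 725, 730, 769, 797, 814, 2157 → median = 725
|x − 725|: 1432, 190, 0, 44, 64, 139, 89, 72, 4, 157, 5
Sorted deviations: 0, 4, 5, 44, 64, 72, 89, 139, 157, 190, 1432 → MAD = 72

72 ms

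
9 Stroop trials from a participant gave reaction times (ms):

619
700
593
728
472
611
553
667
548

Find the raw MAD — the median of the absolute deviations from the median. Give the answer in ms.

Sorted: 472, 548, 553, 593, 611, 619, 667, 700, 728 → median = 611
|x − 611|: 8, 89, 18, 117, 139, 0, 58, 56, 63
Sorted deviations: 0, 8, 18, 56, 58, 63, 89, 117, 139 → MAD = 58

58 ms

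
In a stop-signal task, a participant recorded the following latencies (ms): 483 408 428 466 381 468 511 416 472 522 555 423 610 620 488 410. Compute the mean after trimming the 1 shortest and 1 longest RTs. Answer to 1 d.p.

475.7 ms

Sorted: 381, 408, 410, 416, 423, 428, 466, 468, 472, 483, 488, 511, 522, 555, 610, 620
Drop lowest 1 (381) and highest 1 (620)
Remaining (n=14): Σ = 6660, mean = 6660/14 = 475.714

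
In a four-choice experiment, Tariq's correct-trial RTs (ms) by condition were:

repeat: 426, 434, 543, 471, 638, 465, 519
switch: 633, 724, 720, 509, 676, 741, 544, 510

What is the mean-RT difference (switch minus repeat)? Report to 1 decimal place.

132.7 ms

M(repeat) = 3496/7 = 499.429
M(switch) = 5057/8 = 632.125
Difference = 632.125 − 499.429 = 132.696 ms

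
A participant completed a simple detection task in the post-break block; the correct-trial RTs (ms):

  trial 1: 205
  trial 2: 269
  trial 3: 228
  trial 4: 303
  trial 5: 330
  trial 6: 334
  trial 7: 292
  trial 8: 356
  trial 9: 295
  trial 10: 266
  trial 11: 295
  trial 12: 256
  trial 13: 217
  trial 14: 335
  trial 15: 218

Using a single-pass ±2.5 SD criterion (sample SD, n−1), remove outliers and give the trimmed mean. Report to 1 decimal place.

279.9 ms

n = 15, ΣRT = 4199, M = 279.933
Σ(x−M)² = 32374.93; s = √(32374.93/14) = 48.088
Cutoffs: 279.933 ± 2.5·48.088 → [159.7, 400.2]
No RTs fall outside the cutoffs; all 15 retained. Mean = 4199/15 = 279.933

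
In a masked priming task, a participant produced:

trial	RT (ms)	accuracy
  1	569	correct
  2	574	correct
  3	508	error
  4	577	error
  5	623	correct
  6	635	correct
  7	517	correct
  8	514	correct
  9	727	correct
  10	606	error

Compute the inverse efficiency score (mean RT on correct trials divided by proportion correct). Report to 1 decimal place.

Correct trials (n=7): 569, 574, 623, 635, 517, 514, 727
Mean correct RT = 4159/7 = 594.1429 ms
Proportion correct = 7/10
IES = 594.1429 / (7/10) = 848.776 ms

848.8 ms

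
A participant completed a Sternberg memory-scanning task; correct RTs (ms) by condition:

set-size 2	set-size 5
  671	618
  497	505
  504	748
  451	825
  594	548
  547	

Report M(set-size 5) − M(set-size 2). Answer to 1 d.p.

104.8 ms

M(set-size 2) = 3264/6 = 544.000
M(set-size 5) = 3244/5 = 648.800
Difference = 648.800 − 544.000 = 104.800 ms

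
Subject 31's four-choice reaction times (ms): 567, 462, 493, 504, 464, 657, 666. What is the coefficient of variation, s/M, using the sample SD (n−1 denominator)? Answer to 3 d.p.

n = 7, Σ = 3813, M = 544.7143
Σ(x−M)² = 45503.429; s = √(45503.429/6) = 87.0856
CV = 87.0856 / 544.7143 = 0.15987

0.160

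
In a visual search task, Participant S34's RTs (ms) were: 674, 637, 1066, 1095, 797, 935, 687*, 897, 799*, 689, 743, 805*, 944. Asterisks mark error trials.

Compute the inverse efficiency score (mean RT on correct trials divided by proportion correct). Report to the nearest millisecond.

Correct trials (n=10): 674, 637, 1066, 1095, 797, 935, 897, 689, 743, 944
Mean correct RT = 8477/10 = 847.7000 ms
Proportion correct = 10/13
IES = 847.7000 / (10/13) = 1102.010 ms

1102 ms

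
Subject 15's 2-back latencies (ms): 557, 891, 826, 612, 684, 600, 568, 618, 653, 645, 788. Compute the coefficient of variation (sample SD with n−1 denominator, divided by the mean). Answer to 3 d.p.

n = 11, Σ = 7442, M = 676.5455
Σ(x−M)² = 121880.727; s = √(121880.727/10) = 110.3996
CV = 110.3996 / 676.5455 = 0.16318

0.163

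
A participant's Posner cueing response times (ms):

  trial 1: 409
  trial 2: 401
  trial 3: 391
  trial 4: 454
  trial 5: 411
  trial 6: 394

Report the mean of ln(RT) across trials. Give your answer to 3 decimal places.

ln(RT): 6.0137, 5.9940, 5.9687, 6.1181, 6.0186, 5.9764
Σ ln(RT) = 36.0894
Mean = 36.0894/6 = 6.01490

6.015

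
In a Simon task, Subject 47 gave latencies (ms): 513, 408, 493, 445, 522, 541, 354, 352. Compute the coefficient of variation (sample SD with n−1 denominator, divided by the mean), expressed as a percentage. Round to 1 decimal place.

16.6%

n = 8, Σ = 3628, M = 453.5000
Σ(x−M)² = 39794.000; s = √(39794.000/7) = 75.3980
CV = 75.3980 / 453.5000 = 0.16626 = 16.626%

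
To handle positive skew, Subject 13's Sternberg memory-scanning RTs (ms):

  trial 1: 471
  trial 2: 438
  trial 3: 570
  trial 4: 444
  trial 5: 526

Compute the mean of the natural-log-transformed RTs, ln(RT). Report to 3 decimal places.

ln(RT): 6.1549, 6.0822, 6.3456, 6.0958, 6.2653
Σ ln(RT) = 30.9438
Mean = 30.9438/5 = 6.18877

6.189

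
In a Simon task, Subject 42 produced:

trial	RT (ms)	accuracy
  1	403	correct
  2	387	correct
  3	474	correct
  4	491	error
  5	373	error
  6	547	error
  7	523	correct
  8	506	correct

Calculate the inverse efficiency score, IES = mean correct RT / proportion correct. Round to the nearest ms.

734 ms

Correct trials (n=5): 403, 387, 474, 523, 506
Mean correct RT = 2293/5 = 458.6000 ms
Proportion correct = 5/8
IES = 458.6000 / (5/8) = 733.760 ms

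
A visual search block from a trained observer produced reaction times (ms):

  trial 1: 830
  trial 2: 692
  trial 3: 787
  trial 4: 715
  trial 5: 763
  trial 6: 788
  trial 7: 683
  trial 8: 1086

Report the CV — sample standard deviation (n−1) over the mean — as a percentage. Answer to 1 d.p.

n = 8, Σ = 6344, M = 793.0000
Σ(x−M)² = 116564.000; s = √(116564.000/7) = 129.0426
CV = 129.0426 / 793.0000 = 0.16273 = 16.273%

16.3%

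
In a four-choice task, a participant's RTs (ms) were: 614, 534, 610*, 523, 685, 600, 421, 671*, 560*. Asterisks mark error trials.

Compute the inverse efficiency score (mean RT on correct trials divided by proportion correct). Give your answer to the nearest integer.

844 ms

Correct trials (n=6): 614, 534, 523, 685, 600, 421
Mean correct RT = 3377/6 = 562.8333 ms
Proportion correct = 6/9
IES = 562.8333 / (6/9) = 844.250 ms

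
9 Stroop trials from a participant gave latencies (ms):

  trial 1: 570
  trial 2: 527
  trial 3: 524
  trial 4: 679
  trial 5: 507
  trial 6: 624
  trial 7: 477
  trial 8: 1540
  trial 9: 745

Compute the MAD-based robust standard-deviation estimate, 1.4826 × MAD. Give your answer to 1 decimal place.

Sorted: 477, 507, 524, 527, 570, 624, 679, 745, 1540 → median = 570
|x − 570| sorted: 0, 43, 46, 54, 63, 93, 109, 175, 970 → MAD = 63
Robust SD ≈ 1.4826 × 63 = 93.404

93.4 ms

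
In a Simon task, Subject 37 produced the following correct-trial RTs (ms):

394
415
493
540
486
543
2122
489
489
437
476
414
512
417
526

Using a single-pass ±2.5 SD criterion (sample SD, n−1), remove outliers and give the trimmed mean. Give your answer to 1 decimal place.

473.6 ms

n = 15, ΣRT = 8753, M = 583.533
Σ(x−M)² = 2568263.73; s = √(2568263.73/14) = 428.308
Cutoffs: 583.533 ± 2.5·428.308 → [-487.2, 1654.3]
Outside: 2122 → excluded.
Retained (n=14): Σ = 6631, mean = 6631/14 = 473.643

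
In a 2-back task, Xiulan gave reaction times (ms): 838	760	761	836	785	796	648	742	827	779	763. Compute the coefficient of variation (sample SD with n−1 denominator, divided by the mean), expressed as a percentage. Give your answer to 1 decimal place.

n = 11, Σ = 8535, M = 775.9091
Σ(x−M)² = 28724.909; s = √(28724.909/10) = 53.5956
CV = 53.5956 / 775.9091 = 0.06907 = 6.907%

6.9%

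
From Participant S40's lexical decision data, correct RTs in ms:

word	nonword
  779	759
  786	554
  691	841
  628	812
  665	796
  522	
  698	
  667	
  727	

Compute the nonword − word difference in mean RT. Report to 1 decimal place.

M(word) = 6163/9 = 684.778
M(nonword) = 3762/5 = 752.400
Difference = 752.400 − 684.778 = 67.622 ms

67.6 ms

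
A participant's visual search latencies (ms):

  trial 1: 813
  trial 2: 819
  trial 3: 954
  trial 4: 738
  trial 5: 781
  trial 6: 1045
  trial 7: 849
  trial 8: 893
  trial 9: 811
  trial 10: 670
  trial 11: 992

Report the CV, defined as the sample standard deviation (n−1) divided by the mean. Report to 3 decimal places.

0.131

n = 11, Σ = 9365, M = 851.3636
Σ(x−M)² = 124390.545; s = √(124390.545/10) = 111.5305
CV = 111.5305 / 851.3636 = 0.13100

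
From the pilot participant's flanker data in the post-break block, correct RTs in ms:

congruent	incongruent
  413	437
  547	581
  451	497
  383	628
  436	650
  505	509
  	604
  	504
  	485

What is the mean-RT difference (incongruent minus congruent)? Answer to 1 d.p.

88.1 ms

M(congruent) = 2735/6 = 455.833
M(incongruent) = 4895/9 = 543.889
Difference = 543.889 − 455.833 = 88.056 ms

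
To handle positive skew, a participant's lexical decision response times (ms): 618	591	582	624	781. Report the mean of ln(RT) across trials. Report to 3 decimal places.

6.454

ln(RT): 6.4265, 6.3818, 6.3665, 6.4362, 6.6606
Σ ln(RT) = 32.2715
Mean = 32.2715/5 = 6.45430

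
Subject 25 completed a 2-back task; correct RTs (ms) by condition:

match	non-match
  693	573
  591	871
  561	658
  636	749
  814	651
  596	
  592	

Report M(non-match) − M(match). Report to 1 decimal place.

M(match) = 4483/7 = 640.429
M(non-match) = 3502/5 = 700.400
Difference = 700.400 − 640.429 = 59.971 ms

60.0 ms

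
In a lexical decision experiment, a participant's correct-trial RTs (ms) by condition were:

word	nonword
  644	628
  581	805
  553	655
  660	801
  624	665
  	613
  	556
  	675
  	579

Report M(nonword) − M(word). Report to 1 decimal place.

M(word) = 3062/5 = 612.400
M(nonword) = 5977/9 = 664.111
Difference = 664.111 − 612.400 = 51.711 ms

51.7 ms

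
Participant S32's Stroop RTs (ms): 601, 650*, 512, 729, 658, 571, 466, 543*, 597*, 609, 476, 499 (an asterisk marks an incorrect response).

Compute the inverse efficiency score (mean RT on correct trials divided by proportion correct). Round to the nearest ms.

759 ms

Correct trials (n=9): 601, 512, 729, 658, 571, 466, 609, 476, 499
Mean correct RT = 5121/9 = 569.0000 ms
Proportion correct = 9/12
IES = 569.0000 / (9/12) = 758.667 ms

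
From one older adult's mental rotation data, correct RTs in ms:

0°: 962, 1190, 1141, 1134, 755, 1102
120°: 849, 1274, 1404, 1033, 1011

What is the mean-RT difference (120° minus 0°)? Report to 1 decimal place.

M(0°) = 6284/6 = 1047.333
M(120°) = 5571/5 = 1114.200
Difference = 1114.200 − 1047.333 = 66.867 ms

66.9 ms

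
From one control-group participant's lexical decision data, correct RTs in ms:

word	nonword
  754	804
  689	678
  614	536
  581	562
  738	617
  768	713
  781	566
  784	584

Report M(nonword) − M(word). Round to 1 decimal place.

M(word) = 5709/8 = 713.625
M(nonword) = 5060/8 = 632.500
Difference = 632.500 − 713.625 = -81.125 ms

-81.1 ms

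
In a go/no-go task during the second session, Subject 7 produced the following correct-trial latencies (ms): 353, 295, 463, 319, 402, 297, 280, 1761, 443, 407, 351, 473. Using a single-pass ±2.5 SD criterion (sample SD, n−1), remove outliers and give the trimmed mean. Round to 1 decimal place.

371.2 ms

n = 12, ΣRT = 5844, M = 487.000
Σ(x−M)² = 1819898.00; s = √(1819898.00/11) = 406.750
Cutoffs: 487.000 ± 2.5·406.750 → [-529.9, 1503.9]
Outside: 1761 → excluded.
Retained (n=11): Σ = 4083, mean = 4083/11 = 371.182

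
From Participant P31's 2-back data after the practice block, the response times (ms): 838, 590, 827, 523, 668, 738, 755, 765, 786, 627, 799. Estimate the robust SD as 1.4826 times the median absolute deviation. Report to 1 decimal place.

106.7 ms

Sorted: 523, 590, 627, 668, 738, 755, 765, 786, 799, 827, 838 → median = 755
|x − 755| sorted: 0, 10, 17, 31, 44, 72, 83, 87, 128, 165, 232 → MAD = 72
Robust SD ≈ 1.4826 × 72 = 106.747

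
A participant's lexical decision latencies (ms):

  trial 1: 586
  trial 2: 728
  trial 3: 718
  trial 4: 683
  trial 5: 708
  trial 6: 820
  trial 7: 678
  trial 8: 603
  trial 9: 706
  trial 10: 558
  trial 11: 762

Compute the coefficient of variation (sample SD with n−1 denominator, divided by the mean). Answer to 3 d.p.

0.114

n = 11, Σ = 7550, M = 686.3636
Σ(x−M)² = 60748.545; s = √(60748.545/10) = 77.9414
CV = 77.9414 / 686.3636 = 0.11356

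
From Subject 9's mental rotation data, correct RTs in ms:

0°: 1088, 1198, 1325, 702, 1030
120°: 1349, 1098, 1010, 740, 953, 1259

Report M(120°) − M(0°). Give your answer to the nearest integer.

M(0°) = 5343/5 = 1068.600
M(120°) = 6409/6 = 1068.167
Difference = 1068.167 − 1068.600 = -0.433 ms

0 ms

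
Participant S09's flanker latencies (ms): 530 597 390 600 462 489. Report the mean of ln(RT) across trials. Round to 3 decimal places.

ln(RT): 6.2729, 6.3919, 5.9661, 6.3969, 6.1356, 6.1924
Σ ln(RT) = 37.3558
Mean = 37.3558/6 = 6.22597

6.226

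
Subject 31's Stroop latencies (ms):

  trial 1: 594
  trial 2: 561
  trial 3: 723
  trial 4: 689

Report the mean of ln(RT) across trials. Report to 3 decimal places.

6.459

ln(RT): 6.3869, 6.3297, 6.5834, 6.5352
Σ ln(RT) = 25.8353
Mean = 25.8353/4 = 6.45881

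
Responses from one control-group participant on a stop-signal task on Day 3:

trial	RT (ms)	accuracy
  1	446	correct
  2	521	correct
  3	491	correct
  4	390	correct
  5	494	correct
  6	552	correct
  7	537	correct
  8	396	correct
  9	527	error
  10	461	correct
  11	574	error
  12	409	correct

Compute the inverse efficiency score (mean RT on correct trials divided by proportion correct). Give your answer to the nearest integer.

564 ms

Correct trials (n=10): 446, 521, 491, 390, 494, 552, 537, 396, 461, 409
Mean correct RT = 4697/10 = 469.7000 ms
Proportion correct = 10/12
IES = 469.7000 / (10/12) = 563.640 ms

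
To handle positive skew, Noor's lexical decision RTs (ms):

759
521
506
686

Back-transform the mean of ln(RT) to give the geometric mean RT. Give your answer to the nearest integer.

ln(RT): 6.6320, 6.2558, 6.2265, 6.5309
Mean ln(RT) = 25.6452/4 = 6.41129
Geometric mean = exp(6.41129) = 608.68 ms

609 ms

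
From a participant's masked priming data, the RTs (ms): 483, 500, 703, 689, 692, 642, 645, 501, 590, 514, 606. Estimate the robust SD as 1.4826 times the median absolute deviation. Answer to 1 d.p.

127.5 ms

Sorted: 483, 500, 501, 514, 590, 606, 642, 645, 689, 692, 703 → median = 606
|x − 606| sorted: 0, 16, 36, 39, 83, 86, 92, 97, 105, 106, 123 → MAD = 86
Robust SD ≈ 1.4826 × 86 = 127.504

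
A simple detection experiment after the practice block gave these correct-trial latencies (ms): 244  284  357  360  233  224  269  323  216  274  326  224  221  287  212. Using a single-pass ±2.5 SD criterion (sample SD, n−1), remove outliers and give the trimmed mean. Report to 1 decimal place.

270.3 ms

n = 15, ΣRT = 4054, M = 270.267
Σ(x−M)² = 37072.93; s = √(37072.93/14) = 51.459
Cutoffs: 270.267 ± 2.5·51.459 → [141.6, 398.9]
No RTs fall outside the cutoffs; all 15 retained. Mean = 4054/15 = 270.267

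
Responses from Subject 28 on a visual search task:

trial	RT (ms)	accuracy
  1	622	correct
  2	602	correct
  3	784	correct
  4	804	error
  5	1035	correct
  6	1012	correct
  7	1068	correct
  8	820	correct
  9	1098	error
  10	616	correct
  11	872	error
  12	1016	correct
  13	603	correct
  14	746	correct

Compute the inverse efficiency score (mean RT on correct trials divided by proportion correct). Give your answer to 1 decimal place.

1032.5 ms

Correct trials (n=11): 622, 602, 784, 1035, 1012, 1068, 820, 616, 1016, 603, 746
Mean correct RT = 8924/11 = 811.2727 ms
Proportion correct = 11/14
IES = 811.2727 / (11/14) = 1032.529 ms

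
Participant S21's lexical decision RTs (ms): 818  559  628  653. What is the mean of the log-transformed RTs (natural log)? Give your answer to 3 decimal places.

6.489

ln(RT): 6.7069, 6.3261, 6.4425, 6.4816
Σ ln(RT) = 25.9571
Mean = 25.9571/4 = 6.48928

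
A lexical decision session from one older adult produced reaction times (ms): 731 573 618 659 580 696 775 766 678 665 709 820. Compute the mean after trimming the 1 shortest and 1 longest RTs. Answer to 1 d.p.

687.7 ms

Sorted: 573, 580, 618, 659, 665, 678, 696, 709, 731, 766, 775, 820
Drop lowest 1 (573) and highest 1 (820)
Remaining (n=10): Σ = 6877, mean = 6877/10 = 687.700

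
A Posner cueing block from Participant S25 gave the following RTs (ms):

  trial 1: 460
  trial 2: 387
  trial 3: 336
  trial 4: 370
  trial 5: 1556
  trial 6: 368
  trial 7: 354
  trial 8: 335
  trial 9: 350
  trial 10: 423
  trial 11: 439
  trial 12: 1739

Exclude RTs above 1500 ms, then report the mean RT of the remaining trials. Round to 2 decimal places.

382.20 ms

Excluded: 1556, 1739
Retained (n=10): Σ = 3822
Mean = 3822/10 = 382.2000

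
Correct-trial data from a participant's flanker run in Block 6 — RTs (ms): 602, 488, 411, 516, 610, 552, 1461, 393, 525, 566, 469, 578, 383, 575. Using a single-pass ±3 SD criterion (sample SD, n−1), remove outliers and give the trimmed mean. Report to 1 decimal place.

512.9 ms

n = 14, ΣRT = 8129, M = 580.643
Σ(x−M)² = 908793.21; s = √(908793.21/13) = 264.400
Cutoffs: 580.643 ± 3·264.400 → [-212.6, 1373.8]
Outside: 1461 → excluded.
Retained (n=13): Σ = 6668, mean = 6668/13 = 512.923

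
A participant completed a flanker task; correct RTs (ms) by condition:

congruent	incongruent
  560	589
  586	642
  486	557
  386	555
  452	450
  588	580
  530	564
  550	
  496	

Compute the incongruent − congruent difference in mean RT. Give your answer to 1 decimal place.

M(congruent) = 4634/9 = 514.889
M(incongruent) = 3937/7 = 562.429
Difference = 562.429 − 514.889 = 47.540 ms

47.5 ms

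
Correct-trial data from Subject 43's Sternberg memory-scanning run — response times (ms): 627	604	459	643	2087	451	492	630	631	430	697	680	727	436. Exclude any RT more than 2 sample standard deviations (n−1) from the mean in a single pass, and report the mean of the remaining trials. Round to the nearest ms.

577 ms

n = 14, ΣRT = 9594, M = 685.286
Σ(x−M)² = 2255272.86; s = √(2255272.86/13) = 416.512
Cutoffs: 685.286 ± 2·416.512 → [-147.7, 1518.3]
Outside: 2087 → excluded.
Retained (n=13): Σ = 7507, mean = 7507/13 = 577.462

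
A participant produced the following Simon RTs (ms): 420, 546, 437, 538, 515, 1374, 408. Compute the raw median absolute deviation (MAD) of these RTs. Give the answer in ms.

Sorted: 408, 420, 437, 515, 538, 546, 1374 → median = 515
|x − 515|: 95, 31, 78, 23, 0, 859, 107
Sorted deviations: 0, 23, 31, 78, 95, 107, 859 → MAD = 78

78 ms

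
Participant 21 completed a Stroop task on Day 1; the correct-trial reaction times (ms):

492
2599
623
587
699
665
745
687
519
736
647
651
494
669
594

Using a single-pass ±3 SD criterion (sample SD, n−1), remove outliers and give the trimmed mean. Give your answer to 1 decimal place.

629.1 ms

n = 15, ΣRT = 11407, M = 760.467
Σ(x−M)² = 3710639.73; s = √(3710639.73/14) = 514.826
Cutoffs: 760.467 ± 3·514.826 → [-784.0, 2304.9]
Outside: 2599 → excluded.
Retained (n=14): Σ = 8808, mean = 8808/14 = 629.143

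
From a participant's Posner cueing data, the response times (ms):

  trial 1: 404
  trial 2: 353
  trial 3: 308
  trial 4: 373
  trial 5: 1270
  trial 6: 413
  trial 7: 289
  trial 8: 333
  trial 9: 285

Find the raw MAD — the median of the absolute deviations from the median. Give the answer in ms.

51 ms

Sorted: 285, 289, 308, 333, 353, 373, 404, 413, 1270 → median = 353
|x − 353|: 51, 0, 45, 20, 917, 60, 64, 20, 68
Sorted deviations: 0, 20, 20, 45, 51, 60, 64, 68, 917 → MAD = 51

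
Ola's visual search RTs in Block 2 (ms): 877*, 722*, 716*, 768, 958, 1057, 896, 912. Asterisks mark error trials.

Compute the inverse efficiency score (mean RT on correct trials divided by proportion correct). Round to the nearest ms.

1469 ms

Correct trials (n=5): 768, 958, 1057, 896, 912
Mean correct RT = 4591/5 = 918.2000 ms
Proportion correct = 5/8
IES = 918.2000 / (5/8) = 1469.120 ms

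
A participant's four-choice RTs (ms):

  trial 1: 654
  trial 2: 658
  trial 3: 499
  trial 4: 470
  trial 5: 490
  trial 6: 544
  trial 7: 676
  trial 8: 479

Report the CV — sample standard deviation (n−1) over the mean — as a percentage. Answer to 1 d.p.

n = 8, Σ = 4470, M = 558.7500
Σ(x−M)² = 55421.500; s = √(55421.500/7) = 88.9795
CV = 88.9795 / 558.7500 = 0.15925 = 15.925%

15.9%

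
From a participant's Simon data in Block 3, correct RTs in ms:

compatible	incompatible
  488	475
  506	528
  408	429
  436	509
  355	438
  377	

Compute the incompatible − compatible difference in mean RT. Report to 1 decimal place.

M(compatible) = 2570/6 = 428.333
M(incompatible) = 2379/5 = 475.800
Difference = 475.800 − 428.333 = 47.467 ms

47.5 ms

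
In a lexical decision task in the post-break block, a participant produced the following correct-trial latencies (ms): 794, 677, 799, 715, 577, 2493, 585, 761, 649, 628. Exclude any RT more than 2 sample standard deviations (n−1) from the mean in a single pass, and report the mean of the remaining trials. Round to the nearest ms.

n = 10, ΣRT = 8678, M = 867.800
Σ(x−M)² = 2992531.60; s = √(2992531.60/9) = 576.631
Cutoffs: 867.800 ± 2·576.631 → [-285.5, 2021.1]
Outside: 2493 → excluded.
Retained (n=9): Σ = 6185, mean = 6185/9 = 687.222

687 ms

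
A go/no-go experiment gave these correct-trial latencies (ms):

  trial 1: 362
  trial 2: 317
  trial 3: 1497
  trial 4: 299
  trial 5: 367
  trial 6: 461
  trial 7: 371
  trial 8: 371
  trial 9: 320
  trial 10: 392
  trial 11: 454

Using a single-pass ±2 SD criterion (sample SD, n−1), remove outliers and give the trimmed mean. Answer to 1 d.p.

371.4 ms

n = 11, ΣRT = 5211, M = 473.727
Σ(x−M)² = 1178022.18; s = √(1178022.18/10) = 343.223
Cutoffs: 473.727 ± 2·343.223 → [-212.7, 1160.2]
Outside: 1497 → excluded.
Retained (n=10): Σ = 3714, mean = 3714/10 = 371.400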